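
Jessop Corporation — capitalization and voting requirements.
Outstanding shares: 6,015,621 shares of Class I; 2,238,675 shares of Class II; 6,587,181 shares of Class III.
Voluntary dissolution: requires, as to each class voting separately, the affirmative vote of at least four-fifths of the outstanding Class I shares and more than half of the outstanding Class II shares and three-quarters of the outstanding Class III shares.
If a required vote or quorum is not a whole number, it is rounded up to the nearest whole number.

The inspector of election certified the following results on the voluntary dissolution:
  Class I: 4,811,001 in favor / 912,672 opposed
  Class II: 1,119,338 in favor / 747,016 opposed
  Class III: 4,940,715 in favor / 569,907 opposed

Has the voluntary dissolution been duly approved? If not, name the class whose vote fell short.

Class I: 4/5 of 6015621 = 4812496.80, rounded up to 4812497; 4,812,497 required, 4,811,001 in favor — not approved.
Class II: a majority of 2238675 is 1119338; 1,119,338 required, 1,119,338 in favor — approved.
Class III: 3/4 of 6587181 = 4940385.75, rounded up to 4940386; 4,940,386 required, 4,940,715 in favor — approved.

Not approved — the Class I shares did not give the required vote.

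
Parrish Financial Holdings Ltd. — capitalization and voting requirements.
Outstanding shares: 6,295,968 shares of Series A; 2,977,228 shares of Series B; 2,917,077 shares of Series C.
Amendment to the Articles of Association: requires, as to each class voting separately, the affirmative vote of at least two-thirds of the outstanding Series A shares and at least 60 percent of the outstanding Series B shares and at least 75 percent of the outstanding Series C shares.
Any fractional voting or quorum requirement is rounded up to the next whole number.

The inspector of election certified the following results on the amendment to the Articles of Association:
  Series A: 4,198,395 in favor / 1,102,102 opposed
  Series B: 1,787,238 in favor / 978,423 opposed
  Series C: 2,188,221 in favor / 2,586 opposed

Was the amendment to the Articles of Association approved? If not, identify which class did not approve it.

Approved — every class gave the required vote.

Series A: 2/3 of 6295968 = 4197312; 4,197,312 required, 4,198,395 in favor — approved.
Series B: 3/5 of 2977228 = 1786336.80, rounded up to 1786337; 1,786,337 required, 1,787,238 in favor — approved.
Series C: 3/4 of 2917077 = 2187807.75, rounded up to 2187808; 2,187,808 required, 2,188,221 in favor — approved.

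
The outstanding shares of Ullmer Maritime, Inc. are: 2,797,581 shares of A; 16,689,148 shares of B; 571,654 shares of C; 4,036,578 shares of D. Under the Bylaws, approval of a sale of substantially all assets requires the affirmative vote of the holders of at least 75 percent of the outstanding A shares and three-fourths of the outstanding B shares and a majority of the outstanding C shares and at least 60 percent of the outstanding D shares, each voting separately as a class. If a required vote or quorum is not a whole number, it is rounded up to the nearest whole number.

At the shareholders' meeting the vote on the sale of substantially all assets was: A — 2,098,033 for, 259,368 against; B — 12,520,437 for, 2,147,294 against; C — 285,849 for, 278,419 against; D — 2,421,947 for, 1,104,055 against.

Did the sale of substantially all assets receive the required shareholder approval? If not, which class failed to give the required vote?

Not approved — the A shares did not give the required vote.

A: 3/4 of 2797581 = 2098185.75, rounded up to 2098186; 2,098,186 required, 2,098,033 in favor — not approved.
B: 3/4 of 16689148 = 12516861; 12,516,861 required, 12,520,437 in favor — approved.
C: a majority of 571654 is 285828; 285,828 required, 285,849 in favor — approved.
D: 3/5 of 4036578 = 2421946.80, rounded up to 2421947; 2,421,947 required, 2,421,947 in favor — approved.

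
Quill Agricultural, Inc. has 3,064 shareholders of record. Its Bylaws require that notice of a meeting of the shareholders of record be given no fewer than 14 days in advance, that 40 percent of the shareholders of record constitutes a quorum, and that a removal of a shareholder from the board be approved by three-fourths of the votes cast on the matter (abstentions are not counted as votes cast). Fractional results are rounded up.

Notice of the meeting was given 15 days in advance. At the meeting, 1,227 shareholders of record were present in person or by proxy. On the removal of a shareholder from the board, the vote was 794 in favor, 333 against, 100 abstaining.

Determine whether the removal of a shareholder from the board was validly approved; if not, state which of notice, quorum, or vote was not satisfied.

Invalid — vote requirement not satisfied.

Notice: 15 days given; 14 required. Satisfied.
Quorum: 40% of 3,064 = 1,225.60, rounded up to 1,226; 1,227 present. Satisfied.
Vote: requires three-fourths of the votes cast (1,227 − 100 abstaining = 1,127); 3/4 of 1127 = 845.25, rounded up to 846, so 846 needed; 794 in favor. Not satisfied.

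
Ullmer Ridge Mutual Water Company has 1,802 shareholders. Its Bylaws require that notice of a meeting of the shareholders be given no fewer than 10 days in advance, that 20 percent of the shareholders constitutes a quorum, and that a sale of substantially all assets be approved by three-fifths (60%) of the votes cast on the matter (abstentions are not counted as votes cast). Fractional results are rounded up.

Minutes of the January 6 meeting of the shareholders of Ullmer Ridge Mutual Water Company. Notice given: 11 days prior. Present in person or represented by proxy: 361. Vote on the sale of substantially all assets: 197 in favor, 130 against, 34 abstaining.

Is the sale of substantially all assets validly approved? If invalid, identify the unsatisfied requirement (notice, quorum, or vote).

Valid — all requirements satisfied.

Notice: 11 days given; 10 required. Satisfied.
Quorum: 20% of 1,802 = 360.40, rounded up to 361; 361 present. Satisfied.
Vote: requires three-fifths of the votes cast (361 − 34 abstaining = 327); 3/5 of 327 = 196.20, rounded up to 197, so 197 needed; 197 in favor. Satisfied.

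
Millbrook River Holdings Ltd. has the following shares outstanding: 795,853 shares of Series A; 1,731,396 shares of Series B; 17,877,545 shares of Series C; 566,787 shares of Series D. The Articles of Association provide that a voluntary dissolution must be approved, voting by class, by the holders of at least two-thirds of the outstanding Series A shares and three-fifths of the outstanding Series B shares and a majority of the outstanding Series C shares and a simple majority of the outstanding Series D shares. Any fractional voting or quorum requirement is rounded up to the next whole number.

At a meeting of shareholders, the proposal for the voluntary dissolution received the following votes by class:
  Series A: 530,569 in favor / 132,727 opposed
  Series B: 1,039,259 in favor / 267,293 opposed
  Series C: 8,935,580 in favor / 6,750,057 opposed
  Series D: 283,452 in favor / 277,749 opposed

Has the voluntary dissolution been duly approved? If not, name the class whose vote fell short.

Not approved — the Series C shares did not give the required vote.

Series A: 2/3 of 795853 = 530568.67, rounded up to 530569; 530,569 required, 530,569 in favor — approved.
Series B: 3/5 of 1731396 = 1038837.60, rounded up to 1038838; 1,038,838 required, 1,039,259 in favor — approved.
Series C: a majority of 17877545 is 8938773; 8,938,773 required, 8,935,580 in favor — not approved.
Series D: a majority of 566787 is 283394; 283,394 required, 283,452 in favor — approved.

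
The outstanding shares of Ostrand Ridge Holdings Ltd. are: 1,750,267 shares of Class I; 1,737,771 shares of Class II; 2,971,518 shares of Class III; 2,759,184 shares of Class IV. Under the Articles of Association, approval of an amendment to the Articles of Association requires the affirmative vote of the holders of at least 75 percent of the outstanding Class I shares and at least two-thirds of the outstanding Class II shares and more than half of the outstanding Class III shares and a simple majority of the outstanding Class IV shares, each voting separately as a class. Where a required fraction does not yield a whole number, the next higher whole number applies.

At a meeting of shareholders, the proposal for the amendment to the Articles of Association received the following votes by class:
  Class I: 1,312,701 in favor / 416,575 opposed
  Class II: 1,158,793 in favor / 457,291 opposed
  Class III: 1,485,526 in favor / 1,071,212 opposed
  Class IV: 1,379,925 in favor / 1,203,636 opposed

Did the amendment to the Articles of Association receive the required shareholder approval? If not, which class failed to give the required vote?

Not approved — the Class III shares did not give the required vote.

Class I: 3/4 of 1750267 = 1312700.25, rounded up to 1312701; 1,312,701 required, 1,312,701 in favor — approved.
Class II: 2/3 of 1737771 = 1158514; 1,158,514 required, 1,158,793 in favor — approved.
Class III: a majority of 2971518 is 1485760; 1,485,760 required, 1,485,526 in favor — not approved.
Class IV: a majority of 2759184 is 1379593; 1,379,593 required, 1,379,925 in favor — approved.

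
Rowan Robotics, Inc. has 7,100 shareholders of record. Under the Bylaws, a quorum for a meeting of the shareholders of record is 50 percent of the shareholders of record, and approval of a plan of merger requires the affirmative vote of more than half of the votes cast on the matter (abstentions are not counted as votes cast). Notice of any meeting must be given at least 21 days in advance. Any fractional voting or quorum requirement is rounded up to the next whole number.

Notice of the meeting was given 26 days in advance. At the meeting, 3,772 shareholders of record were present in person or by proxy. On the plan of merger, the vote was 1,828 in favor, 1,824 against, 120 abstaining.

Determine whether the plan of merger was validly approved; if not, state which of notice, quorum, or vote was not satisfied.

Valid — all requirements satisfied.

Notice: 26 days given; 21 required. Satisfied.
Quorum: 50% of 7,100 = 3,550; 3,772 present. Satisfied.
Vote: requires a majority of the votes cast (3,772 − 120 abstaining = 3,652); a majority of 3652 is 1827, so 1,827 needed; 1,828 in favor. Satisfied.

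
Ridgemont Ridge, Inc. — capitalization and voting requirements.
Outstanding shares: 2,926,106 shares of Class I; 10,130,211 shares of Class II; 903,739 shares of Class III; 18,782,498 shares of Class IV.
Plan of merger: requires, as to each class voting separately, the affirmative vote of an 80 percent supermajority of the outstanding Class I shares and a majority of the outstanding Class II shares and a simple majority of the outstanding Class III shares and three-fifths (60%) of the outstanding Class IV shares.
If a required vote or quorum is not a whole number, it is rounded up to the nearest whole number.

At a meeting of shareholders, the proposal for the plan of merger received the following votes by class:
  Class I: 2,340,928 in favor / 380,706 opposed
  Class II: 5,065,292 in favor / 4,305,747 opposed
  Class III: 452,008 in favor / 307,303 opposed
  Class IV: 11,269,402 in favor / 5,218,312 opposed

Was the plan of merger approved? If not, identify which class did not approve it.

Not approved — the Class IV shares did not give the required vote.

Class I: 4/5 of 2926106 = 2340884.80, rounded up to 2340885; 2,340,885 required, 2,340,928 in favor — approved.
Class II: a majority of 10130211 is 5065106; 5,065,106 required, 5,065,292 in favor — approved.
Class III: a majority of 903739 is 451870; 451,870 required, 452,008 in favor — approved.
Class IV: 3/5 of 18782498 = 11269498.80, rounded up to 11269499; 11,269,499 required, 11,269,402 in favor — not approved.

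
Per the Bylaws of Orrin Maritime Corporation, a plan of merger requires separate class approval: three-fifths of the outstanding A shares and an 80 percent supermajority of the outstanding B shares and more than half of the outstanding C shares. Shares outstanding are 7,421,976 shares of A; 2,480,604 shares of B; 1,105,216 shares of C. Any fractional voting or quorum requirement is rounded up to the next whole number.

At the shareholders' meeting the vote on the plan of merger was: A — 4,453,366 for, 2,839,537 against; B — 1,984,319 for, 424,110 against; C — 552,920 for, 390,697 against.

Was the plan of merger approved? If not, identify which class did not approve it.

A: 3/5 of 7421976 = 4453185.60, rounded up to 4453186; 4,453,186 required, 4,453,366 in favor — approved.
B: 4/5 of 2480604 = 1984483.20, rounded up to 1984484; 1,984,484 required, 1,984,319 in favor — not approved.
C: a majority of 1105216 is 552609; 552,609 required, 552,920 in favor — approved.

Not approved — the B shares did not give the required vote.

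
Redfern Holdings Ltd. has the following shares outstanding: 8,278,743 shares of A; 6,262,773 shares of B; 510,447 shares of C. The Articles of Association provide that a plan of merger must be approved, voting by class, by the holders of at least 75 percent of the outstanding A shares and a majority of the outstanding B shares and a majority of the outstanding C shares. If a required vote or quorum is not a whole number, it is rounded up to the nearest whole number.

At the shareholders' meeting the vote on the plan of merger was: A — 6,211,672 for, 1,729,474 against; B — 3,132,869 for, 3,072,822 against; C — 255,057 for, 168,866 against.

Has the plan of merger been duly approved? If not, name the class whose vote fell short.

A: 3/4 of 8278743 = 6209057.25, rounded up to 6209058; 6,209,058 required, 6,211,672 in favor — approved.
B: a majority of 6262773 is 3131387; 3,131,387 required, 3,132,869 in favor — approved.
C: a majority of 510447 is 255224; 255,224 required, 255,057 in favor — not approved.

Not approved — the C shares did not give the required vote.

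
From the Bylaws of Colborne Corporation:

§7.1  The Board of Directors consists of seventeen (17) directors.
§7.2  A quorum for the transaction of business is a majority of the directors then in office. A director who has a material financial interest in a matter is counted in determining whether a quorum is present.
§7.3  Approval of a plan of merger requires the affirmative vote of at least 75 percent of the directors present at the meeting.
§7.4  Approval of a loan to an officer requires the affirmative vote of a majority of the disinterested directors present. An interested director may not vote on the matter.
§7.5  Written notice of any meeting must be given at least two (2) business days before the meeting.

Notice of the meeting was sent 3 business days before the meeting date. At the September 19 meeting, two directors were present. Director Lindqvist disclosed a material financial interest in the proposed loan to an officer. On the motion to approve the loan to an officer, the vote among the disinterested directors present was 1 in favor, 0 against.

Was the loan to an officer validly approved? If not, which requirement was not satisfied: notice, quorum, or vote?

Invalid — quorum requirement not satisfied.

Notice: 3 business days given; 2 required (3 ≥ 2). Satisfied.
Quorum: 2 present (interested directors count toward quorum); quorum is 9. Not satisfied.
Vote: the loan to an officer requires a majority of the disinterested directors present (2 − 1 = 1). A majority of 1 is 1, so 1 affirmative vote is needed; 1 voted in favor. Satisfied. (Moot — without a quorum no business can be validly transacted.)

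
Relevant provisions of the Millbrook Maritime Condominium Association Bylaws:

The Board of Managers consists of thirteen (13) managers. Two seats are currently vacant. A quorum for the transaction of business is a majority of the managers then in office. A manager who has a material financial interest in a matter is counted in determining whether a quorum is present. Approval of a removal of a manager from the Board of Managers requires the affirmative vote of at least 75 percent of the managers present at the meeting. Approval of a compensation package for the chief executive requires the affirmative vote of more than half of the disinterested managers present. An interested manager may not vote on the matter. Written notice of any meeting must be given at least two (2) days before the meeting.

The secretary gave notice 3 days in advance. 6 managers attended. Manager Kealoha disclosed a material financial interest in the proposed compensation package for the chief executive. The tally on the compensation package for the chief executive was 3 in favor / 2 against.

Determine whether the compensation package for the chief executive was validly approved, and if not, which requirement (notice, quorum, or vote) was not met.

Notice: 3 days given; 2 required (3 ≥ 2). Satisfied.
Quorum: 6 present (interested managers count toward quorum); quorum is 6. Satisfied.
Vote: the compensation package for the chief executive requires a majority of the disinterested managers present (6 − 1 = 5). A majority of 5 is 3, so 3 affirmative votes are needed; 3 voted in favor. Satisfied.

Valid — all requirements satisfied.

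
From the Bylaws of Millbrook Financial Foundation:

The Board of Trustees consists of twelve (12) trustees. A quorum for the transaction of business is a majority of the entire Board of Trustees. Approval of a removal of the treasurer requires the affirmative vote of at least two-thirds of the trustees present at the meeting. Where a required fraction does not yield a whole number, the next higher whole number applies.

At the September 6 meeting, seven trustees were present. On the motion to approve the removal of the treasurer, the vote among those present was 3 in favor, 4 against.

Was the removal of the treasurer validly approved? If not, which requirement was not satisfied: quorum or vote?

Quorum: 7 present; quorum is 7. Satisfied.
Vote: the removal of the treasurer requires two-thirds of the trustees present (7). 2/3 of 7 = 4.67, rounded up to 5, so 5 affirmative votes are needed; 3 voted in favor. Not satisfied.

Invalid — vote requirement not satisfied.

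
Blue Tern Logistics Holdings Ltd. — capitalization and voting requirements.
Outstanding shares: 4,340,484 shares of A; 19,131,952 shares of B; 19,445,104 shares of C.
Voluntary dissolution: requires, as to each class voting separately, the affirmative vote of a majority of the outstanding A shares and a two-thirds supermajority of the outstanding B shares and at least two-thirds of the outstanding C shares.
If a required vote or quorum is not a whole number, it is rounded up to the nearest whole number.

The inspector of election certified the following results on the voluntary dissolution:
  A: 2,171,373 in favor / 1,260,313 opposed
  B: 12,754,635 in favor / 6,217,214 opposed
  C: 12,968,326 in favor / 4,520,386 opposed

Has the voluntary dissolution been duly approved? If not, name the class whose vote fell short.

Approved — every class gave the required vote.

A: a majority of 4340484 is 2170243; 2,170,243 required, 2,171,373 in favor — approved.
B: 2/3 of 19131952 = 12754634.67, rounded up to 12754635; 12,754,635 required, 12,754,635 in favor — approved.
C: 2/3 of 19445104 = 12963402.67, rounded up to 12963403; 12,963,403 required, 12,968,326 in favor — approved.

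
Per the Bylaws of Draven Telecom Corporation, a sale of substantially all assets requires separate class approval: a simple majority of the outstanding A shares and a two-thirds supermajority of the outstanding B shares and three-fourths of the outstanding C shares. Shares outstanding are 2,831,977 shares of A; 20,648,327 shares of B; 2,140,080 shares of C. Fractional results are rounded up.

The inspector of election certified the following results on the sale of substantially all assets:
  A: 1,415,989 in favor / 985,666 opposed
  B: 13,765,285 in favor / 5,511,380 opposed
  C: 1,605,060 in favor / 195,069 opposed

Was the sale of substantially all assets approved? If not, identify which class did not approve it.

Not approved — the B shares did not give the required vote.

A: a majority of 2831977 is 1415989; 1,415,989 required, 1,415,989 in favor — approved.
B: 2/3 of 20648327 = 13765551.33, rounded up to 13765552; 13,765,552 required, 13,765,285 in favor — not approved.
C: 3/4 of 2140080 = 1605060; 1,605,060 required, 1,605,060 in favor — approved.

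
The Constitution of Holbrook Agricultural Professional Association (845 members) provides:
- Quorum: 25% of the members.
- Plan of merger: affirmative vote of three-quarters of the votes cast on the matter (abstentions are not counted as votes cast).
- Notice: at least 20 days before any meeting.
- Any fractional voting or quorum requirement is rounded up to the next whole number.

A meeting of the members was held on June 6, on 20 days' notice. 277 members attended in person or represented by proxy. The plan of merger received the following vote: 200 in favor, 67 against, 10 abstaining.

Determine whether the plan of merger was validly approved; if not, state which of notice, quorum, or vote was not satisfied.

Invalid — vote requirement not satisfied.

Notice: 20 days given; 20 required. Satisfied.
Quorum: 25% of 845 = 211.25, rounded up to 212; 277 present. Satisfied.
Vote: requires three-fourths of the votes cast (277 − 10 abstaining = 267); 3/4 of 267 = 200.25, rounded up to 201, so 201 needed; 200 in favor. Not satisfied.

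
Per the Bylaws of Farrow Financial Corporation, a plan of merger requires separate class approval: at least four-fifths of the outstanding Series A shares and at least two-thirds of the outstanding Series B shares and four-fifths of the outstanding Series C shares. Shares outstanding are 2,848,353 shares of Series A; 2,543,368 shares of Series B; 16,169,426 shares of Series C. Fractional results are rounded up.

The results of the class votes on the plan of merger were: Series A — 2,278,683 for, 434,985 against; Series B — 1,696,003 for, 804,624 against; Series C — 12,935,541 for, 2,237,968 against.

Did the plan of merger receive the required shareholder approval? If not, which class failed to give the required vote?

Series A: 4/5 of 2848353 = 2278682.40, rounded up to 2278683; 2,278,683 required, 2,278,683 in favor — approved.
Series B: 2/3 of 2543368 = 1695578.67, rounded up to 1695579; 1,695,579 required, 1,696,003 in favor — approved.
Series C: 4/5 of 16169426 = 12935540.80, rounded up to 12935541; 12,935,541 required, 12,935,541 in favor — approved.

Approved — every class gave the required vote.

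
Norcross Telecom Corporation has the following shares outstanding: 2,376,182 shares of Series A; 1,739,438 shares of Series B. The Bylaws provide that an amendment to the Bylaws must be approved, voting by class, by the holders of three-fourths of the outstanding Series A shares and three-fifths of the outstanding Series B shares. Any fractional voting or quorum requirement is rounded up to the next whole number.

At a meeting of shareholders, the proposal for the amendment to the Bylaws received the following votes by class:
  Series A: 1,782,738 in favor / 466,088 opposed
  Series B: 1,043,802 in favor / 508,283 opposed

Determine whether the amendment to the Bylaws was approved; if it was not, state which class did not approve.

Series A: 3/4 of 2376182 = 1782136.50, rounded up to 1782137; 1,782,137 required, 1,782,738 in favor — approved.
Series B: 3/5 of 1739438 = 1043662.80, rounded up to 1043663; 1,043,663 required, 1,043,802 in favor — approved.

Approved — every class gave the required vote.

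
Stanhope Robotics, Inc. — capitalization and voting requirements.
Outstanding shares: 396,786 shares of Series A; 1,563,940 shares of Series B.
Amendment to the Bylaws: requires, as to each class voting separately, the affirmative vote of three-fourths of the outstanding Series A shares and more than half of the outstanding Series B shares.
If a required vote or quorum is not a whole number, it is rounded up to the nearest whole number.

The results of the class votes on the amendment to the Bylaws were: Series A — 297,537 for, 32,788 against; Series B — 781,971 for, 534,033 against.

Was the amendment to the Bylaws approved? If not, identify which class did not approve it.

Not approved — the Series A shares did not give the required vote.

Series A: 3/4 of 396786 = 297589.50, rounded up to 297590; 297,590 required, 297,537 in favor — not approved.
Series B: a majority of 1563940 is 781971; 781,971 required, 781,971 in favor — approved.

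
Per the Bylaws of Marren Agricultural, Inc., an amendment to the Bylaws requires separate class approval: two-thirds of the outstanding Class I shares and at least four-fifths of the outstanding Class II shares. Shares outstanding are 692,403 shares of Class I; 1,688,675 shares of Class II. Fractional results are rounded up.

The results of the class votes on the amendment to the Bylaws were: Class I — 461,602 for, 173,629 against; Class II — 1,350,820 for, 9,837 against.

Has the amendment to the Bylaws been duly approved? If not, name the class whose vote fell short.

Class I: 2/3 of 692403 = 461602; 461,602 required, 461,602 in favor — approved.
Class II: 4/5 of 1688675 = 1350940; 1,350,940 required, 1,350,820 in favor — not approved.

Not approved — the Class II shares did not give the required vote.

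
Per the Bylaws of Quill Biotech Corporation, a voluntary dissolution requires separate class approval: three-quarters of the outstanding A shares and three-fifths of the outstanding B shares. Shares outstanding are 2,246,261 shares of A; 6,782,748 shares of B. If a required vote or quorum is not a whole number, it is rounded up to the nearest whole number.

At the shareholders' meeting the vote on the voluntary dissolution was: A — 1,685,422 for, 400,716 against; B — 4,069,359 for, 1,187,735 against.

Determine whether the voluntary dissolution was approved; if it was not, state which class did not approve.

A: 3/4 of 2246261 = 1684695.75, rounded up to 1684696; 1,684,696 required, 1,685,422 in favor — approved.
B: 3/5 of 6782748 = 4069648.80, rounded up to 4069649; 4,069,649 required, 4,069,359 in favor — not approved.

Not approved — the B shares did not give the required vote.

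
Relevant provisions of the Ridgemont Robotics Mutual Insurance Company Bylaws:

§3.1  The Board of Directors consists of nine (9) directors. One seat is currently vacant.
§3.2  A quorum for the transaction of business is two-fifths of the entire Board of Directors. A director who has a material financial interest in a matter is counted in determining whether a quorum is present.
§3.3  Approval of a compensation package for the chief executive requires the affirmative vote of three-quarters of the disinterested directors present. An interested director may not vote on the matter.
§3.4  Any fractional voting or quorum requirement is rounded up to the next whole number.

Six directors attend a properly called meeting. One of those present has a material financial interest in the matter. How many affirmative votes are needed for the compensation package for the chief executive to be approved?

The compensation package for the chief executive requires three-fourths of the disinterested directors present (6 − 1 = 5).
3/4 of 5 = 3.75, rounded up to 4.

4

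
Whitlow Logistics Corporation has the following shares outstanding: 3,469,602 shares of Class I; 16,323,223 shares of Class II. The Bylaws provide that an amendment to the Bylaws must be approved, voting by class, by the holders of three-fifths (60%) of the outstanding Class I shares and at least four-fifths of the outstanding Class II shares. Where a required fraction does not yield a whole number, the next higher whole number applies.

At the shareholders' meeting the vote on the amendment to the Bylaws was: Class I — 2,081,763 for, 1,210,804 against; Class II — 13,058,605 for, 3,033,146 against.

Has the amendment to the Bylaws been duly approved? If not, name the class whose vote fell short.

Class I: 3/5 of 3469602 = 2081761.20, rounded up to 2081762; 2,081,762 required, 2,081,763 in favor — approved.
Class II: 4/5 of 16323223 = 13058578.40, rounded up to 13058579; 13,058,579 required, 13,058,605 in favor — approved.

Approved — every class gave the required vote.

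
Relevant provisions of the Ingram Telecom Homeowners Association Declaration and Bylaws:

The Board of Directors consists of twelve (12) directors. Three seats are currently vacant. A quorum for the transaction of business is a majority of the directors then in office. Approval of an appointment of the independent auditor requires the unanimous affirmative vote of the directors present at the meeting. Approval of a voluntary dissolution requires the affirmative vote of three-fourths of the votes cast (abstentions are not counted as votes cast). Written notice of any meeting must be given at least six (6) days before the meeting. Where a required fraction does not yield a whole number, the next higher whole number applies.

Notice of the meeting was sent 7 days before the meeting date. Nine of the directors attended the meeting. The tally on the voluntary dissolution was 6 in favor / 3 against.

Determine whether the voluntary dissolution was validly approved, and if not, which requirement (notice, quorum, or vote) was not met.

Notice: 7 days given; 6 required (7 ≥ 6). Satisfied.
Quorum: 9 present; quorum is 5. Satisfied.
Vote: the voluntary dissolution requires three-fourths of the votes cast (9). 3/4 of 9 = 6.75, rounded up to 7, so 7 affirmative votes are needed; 6 voted in favor. Not satisfied.

Invalid — vote requirement not satisfied.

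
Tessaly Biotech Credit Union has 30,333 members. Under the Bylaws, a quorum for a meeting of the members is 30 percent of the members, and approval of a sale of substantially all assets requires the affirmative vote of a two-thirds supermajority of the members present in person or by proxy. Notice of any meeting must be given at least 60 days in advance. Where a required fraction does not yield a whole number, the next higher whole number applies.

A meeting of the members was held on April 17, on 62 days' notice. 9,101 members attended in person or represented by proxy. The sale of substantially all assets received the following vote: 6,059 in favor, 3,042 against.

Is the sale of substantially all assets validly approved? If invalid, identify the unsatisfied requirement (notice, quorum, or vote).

Notice: 62 days given; 60 required. Satisfied.
Quorum: 30% of 30,333 = 9,099.90, rounded up to 9,100; 9,101 present. Satisfied.
Vote: requires two-thirds of those present (9,101); 2/3 of 9101 = 6067.33, rounded up to 6068, so 6,068 needed; 6,059 in favor. Not satisfied.

Invalid — vote requirement not satisfied.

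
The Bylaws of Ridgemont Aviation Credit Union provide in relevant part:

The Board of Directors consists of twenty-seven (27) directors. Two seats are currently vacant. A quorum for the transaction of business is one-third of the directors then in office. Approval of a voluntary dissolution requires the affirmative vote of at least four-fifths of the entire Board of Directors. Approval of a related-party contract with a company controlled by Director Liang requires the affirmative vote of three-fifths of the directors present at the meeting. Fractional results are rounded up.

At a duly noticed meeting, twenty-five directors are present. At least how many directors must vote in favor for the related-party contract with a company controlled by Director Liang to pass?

15

The related-party contract with a company controlled by Director Liang requires three-fifths of the directors present (25).
3/5 of 25 = 15.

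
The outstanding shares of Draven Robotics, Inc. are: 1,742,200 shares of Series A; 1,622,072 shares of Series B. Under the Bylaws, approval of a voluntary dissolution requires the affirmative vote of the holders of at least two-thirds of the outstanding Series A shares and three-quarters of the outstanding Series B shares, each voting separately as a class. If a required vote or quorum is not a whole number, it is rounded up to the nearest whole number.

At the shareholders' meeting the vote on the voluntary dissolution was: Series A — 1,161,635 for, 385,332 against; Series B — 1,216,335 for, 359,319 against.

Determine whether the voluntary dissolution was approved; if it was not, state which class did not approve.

Series A: 2/3 of 1742200 = 1161466.67, rounded up to 1161467; 1,161,467 required, 1,161,635 in favor — approved.
Series B: 3/4 of 1622072 = 1216554; 1,216,554 required, 1,216,335 in favor — not approved.

Not approved — the Series B shares did not give the required vote.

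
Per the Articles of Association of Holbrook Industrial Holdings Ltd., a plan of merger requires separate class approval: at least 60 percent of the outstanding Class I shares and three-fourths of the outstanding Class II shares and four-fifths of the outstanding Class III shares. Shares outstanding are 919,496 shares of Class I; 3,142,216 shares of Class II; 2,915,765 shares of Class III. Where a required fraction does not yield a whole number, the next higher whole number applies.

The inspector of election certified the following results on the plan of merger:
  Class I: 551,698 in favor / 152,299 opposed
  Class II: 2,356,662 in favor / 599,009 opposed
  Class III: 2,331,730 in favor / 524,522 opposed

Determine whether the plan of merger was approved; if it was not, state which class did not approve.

Not approved — the Class III shares did not give the required vote.

Class I: 3/5 of 919496 = 551697.60, rounded up to 551698; 551,698 required, 551,698 in favor — approved.
Class II: 3/4 of 3142216 = 2356662; 2,356,662 required, 2,356,662 in favor — approved.
Class III: 4/5 of 2915765 = 2332612; 2,332,612 required, 2,331,730 in favor — not approved.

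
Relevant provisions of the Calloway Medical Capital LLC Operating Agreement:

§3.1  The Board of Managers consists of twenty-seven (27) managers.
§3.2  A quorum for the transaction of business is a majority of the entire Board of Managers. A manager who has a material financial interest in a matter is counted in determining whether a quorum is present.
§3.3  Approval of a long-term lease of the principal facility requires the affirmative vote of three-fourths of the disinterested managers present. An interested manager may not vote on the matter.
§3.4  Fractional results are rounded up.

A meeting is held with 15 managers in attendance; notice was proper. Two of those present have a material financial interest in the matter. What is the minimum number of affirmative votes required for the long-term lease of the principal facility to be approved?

10

The long-term lease of the principal facility requires three-fourths of the disinterested managers present (15 − 2 = 13).
3/4 of 13 = 9.75, rounded up to 10.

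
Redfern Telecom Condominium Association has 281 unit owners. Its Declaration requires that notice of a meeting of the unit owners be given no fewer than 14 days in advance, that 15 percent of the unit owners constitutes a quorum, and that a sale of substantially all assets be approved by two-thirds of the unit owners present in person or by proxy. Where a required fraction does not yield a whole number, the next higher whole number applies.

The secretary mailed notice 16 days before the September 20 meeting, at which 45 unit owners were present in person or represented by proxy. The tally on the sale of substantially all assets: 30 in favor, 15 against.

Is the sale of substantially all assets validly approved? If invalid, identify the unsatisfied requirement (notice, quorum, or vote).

Notice: 16 days given; 14 required. Satisfied.
Quorum: 15% of 281 = 42.15, rounded up to 43; 45 present. Satisfied.
Vote: requires two-thirds of those present (45); 2/3 of 45 = 30, so 30 needed; 30 in favor. Satisfied.

Valid — all requirements satisfied.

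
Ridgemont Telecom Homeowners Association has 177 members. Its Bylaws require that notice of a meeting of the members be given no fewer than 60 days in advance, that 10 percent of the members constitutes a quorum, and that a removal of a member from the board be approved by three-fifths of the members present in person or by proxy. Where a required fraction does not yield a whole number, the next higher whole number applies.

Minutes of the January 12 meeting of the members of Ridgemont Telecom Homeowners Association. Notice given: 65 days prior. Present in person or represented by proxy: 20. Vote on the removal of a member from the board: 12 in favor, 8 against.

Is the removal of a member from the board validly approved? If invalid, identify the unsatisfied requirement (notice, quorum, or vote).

Notice: 65 days given; 60 required. Satisfied.
Quorum: 10% of 177 = 17.70, rounded up to 18; 20 present. Satisfied.
Vote: requires three-fifths of those present (20); 3/5 of 20 = 12, so 12 needed; 12 in favor. Satisfied.

Valid — all requirements satisfied.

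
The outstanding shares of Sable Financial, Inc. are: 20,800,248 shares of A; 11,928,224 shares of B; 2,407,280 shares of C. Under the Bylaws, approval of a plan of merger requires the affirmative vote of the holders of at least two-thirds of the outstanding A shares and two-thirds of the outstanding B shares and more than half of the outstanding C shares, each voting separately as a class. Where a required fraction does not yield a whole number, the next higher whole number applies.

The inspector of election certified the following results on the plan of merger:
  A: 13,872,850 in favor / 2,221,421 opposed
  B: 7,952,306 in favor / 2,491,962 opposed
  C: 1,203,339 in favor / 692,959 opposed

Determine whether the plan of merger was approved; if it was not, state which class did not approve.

A: 2/3 of 20800248 = 13866832; 13,866,832 required, 13,872,850 in favor — approved.
B: 2/3 of 11928224 = 7952149.33, rounded up to 7952150; 7,952,150 required, 7,952,306 in favor — approved.
C: a majority of 2407280 is 1203641; 1,203,641 required, 1,203,339 in favor — not approved.

Not approved — the C shares did not give the required vote.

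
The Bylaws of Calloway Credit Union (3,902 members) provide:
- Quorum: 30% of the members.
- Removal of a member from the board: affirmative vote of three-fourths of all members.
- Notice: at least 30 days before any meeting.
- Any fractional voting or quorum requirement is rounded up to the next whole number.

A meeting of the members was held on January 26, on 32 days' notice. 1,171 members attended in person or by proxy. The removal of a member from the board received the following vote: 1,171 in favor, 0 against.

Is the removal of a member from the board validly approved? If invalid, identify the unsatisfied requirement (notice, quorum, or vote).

Invalid — vote requirement not satisfied.

Notice: 32 days given; 30 required. Satisfied.
Quorum: 30% of 3,902 = 1,170.60, rounded up to 1,171; 1,171 present. Satisfied.
Vote: requires three-fourths of all members (3,902); 3/4 of 3902 = 2926.50, rounded up to 2927, so 2,927 needed; 1,171 in favor. Not satisfied.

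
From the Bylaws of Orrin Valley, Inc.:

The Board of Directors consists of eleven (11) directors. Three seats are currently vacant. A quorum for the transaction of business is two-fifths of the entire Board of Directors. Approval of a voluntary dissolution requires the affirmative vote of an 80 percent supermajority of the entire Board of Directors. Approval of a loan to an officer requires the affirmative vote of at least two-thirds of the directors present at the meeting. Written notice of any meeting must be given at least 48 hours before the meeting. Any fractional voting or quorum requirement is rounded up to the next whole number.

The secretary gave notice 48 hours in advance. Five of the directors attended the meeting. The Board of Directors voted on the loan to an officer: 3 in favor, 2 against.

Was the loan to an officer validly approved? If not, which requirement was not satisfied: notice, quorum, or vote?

Invalid — vote requirement not satisfied.

Notice: 48 hours given; 48 required (48 ≥ 48). Satisfied.
Quorum: 5 present; quorum is 5. Satisfied.
Vote: the loan to an officer requires two-thirds of the directors present (5). 2/3 of 5 = 3.33, rounded up to 4, so 4 affirmative votes are needed; 3 voted in favor. Not satisfied.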